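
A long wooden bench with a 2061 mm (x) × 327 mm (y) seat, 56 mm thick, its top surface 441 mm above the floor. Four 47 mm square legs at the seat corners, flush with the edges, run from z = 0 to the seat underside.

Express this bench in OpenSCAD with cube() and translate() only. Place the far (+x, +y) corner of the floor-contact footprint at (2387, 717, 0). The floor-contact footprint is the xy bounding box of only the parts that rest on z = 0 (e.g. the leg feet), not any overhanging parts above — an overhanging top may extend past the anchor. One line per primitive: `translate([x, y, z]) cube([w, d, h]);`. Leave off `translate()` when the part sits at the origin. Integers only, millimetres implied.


translate([326, 390, 385]) cube([2061, 327, 56]);
translate([326, 390, 0]) cube([47, 47, 385]);
translate([326, 670, 0]) cube([47, 47, 385]);
translate([2340, 390, 0]) cube([47, 47, 385]);
translate([2340, 670, 0]) cube([47, 47, 385]);


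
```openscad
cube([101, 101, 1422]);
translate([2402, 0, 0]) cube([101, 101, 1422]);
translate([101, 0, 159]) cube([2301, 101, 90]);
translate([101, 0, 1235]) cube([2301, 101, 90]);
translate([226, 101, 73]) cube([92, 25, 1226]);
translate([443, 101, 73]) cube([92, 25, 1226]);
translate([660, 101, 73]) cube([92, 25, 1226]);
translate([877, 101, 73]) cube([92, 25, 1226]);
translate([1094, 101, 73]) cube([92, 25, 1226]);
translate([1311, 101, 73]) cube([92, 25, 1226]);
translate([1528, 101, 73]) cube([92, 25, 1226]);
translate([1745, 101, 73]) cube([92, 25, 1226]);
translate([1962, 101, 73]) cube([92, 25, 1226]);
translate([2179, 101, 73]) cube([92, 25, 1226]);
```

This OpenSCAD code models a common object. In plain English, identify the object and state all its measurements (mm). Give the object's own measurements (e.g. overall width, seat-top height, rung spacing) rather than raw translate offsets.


A fence section. Two 101×101 mm posts, 1422 mm tall, stand on the floor with a clear span of 2301 mm between their inner faces. Two horizontal rails of 101×90 mm section span the gap between the posts with their undersides at z = 159 mm and z = 1235 mm, flush with the posts' −y face. 10 pickets, each 92 mm wide, 25 mm thick and 1226 mm tall, are fixed to the +y face of the rails with their bottoms at z = 73 mm, spaced across the span with a 125 mm gap after the −x post and between neighbouring pickets, with 131 mm left before the +x post.


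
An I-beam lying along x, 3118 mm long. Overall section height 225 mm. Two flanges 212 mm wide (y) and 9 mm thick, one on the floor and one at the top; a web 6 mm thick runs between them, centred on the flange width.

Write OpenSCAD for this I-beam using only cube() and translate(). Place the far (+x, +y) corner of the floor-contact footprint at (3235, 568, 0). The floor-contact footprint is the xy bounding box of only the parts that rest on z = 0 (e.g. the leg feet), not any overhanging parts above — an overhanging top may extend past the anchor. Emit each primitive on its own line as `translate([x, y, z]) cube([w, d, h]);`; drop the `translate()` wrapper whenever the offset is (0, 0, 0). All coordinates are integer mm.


translate([117, 356, 0]) cube([3118, 212, 9]);
translate([117, 459, 9]) cube([3118, 6, 207]);
translate([117, 356, 216]) cube([3118, 212, 9]);


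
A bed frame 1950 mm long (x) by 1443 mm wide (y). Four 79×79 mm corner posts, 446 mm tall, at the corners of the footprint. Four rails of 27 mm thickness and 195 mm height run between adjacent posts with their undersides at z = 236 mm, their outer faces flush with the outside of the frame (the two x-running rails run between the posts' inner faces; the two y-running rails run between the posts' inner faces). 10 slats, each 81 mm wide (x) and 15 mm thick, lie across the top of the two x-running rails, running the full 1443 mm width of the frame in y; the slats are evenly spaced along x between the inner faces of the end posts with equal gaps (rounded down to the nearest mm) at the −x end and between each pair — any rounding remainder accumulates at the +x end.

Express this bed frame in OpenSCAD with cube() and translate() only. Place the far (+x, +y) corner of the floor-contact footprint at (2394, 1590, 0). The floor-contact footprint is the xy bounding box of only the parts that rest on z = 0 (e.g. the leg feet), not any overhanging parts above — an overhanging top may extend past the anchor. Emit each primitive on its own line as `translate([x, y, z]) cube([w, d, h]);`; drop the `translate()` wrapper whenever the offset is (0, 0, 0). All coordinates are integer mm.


translate([444, 147, 0]) cube([79, 79, 446]);
translate([444, 1511, 0]) cube([79, 79, 446]);
translate([2315, 147, 0]) cube([79, 79, 446]);
translate([2315, 1511, 0]) cube([79, 79, 446]);
translate([523, 147, 236]) cube([1792, 27, 195]);
translate([523, 1563, 236]) cube([1792, 27, 195]);
translate([444, 226, 236]) cube([27, 1285, 195]);
translate([2367, 226, 236]) cube([27, 1285, 195]);
translate([612, 147, 431]) cube([81, 1443, 15]);
translate([782, 147, 431]) cube([81, 1443, 15]);
translate([952, 147, 431]) cube([81, 1443, 15]);
translate([1122, 147, 431]) cube([81, 1443, 15]);
translate([1292, 147, 431]) cube([81, 1443, 15]);
translate([1462, 147, 431]) cube([81, 1443, 15]);
translate([1632, 147, 431]) cube([81, 1443, 15]);
translate([1802, 147, 431]) cube([81, 1443, 15]);
translate([1972, 147, 431]) cube([81, 1443, 15]);
translate([2142, 147, 431]) cube([81, 1443, 15]);


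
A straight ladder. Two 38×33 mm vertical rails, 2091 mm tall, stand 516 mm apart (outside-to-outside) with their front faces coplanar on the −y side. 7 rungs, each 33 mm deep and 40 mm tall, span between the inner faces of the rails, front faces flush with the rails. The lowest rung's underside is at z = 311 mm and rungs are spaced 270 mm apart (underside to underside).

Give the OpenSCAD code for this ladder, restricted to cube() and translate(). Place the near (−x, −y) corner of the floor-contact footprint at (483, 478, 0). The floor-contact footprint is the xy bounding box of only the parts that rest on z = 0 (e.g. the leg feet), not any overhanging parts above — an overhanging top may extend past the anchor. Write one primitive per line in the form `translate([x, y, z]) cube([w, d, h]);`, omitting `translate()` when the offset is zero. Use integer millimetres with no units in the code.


translate([483, 478, 0]) cube([38, 33, 2091]);
translate([961, 478, 0]) cube([38, 33, 2091]);
translate([521, 478, 311]) cube([440, 33, 40]);
translate([521, 478, 581]) cube([440, 33, 40]);
translate([521, 478, 851]) cube([440, 33, 40]);
translate([521, 478, 1121]) cube([440, 33, 40]);
translate([521, 478, 1391]) cube([440, 33, 40]);
translate([521, 478, 1661]) cube([440, 33, 40]);
translate([521, 478, 1931]) cube([440, 33, 40]);


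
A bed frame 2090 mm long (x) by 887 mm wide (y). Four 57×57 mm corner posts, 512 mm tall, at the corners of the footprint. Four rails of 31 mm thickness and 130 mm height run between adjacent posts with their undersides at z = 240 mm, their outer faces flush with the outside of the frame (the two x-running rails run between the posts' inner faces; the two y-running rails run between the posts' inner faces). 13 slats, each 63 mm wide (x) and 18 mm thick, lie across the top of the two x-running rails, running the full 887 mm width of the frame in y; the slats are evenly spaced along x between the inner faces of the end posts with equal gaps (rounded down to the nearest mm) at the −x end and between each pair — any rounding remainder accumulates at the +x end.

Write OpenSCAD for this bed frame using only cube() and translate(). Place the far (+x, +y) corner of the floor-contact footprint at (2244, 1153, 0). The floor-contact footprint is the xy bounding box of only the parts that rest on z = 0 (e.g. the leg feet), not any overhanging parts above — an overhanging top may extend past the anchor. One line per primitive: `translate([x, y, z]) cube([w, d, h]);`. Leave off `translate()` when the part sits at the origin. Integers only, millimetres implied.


translate([154, 266, 0]) cube([57, 57, 512]);
translate([154, 1096, 0]) cube([57, 57, 512]);
translate([2187, 266, 0]) cube([57, 57, 512]);
translate([2187, 1096, 0]) cube([57, 57, 512]);
translate([211, 266, 240]) cube([1976, 31, 130]);
translate([211, 1122, 240]) cube([1976, 31, 130]);
translate([154, 323, 240]) cube([31, 773, 130]);
translate([2213, 323, 240]) cube([31, 773, 130]);
translate([293, 266, 370]) cube([63, 887, 18]);
translate([438, 266, 370]) cube([63, 887, 18]);
translate([583, 266, 370]) cube([63, 887, 18]);
translate([728, 266, 370]) cube([63, 887, 18]);
translate([873, 266, 370]) cube([63, 887, 18]);
translate([1018, 266, 370]) cube([63, 887, 18]);
translate([1163, 266, 370]) cube([63, 887, 18]);
translate([1308, 266, 370]) cube([63, 887, 18]);
translate([1453, 266, 370]) cube([63, 887, 18]);
translate([1598, 266, 370]) cube([63, 887, 18]);
translate([1743, 266, 370]) cube([63, 887, 18]);
translate([1888, 266, 370]) cube([63, 887, 18]);
translate([2033, 266, 370]) cube([63, 887, 18]);


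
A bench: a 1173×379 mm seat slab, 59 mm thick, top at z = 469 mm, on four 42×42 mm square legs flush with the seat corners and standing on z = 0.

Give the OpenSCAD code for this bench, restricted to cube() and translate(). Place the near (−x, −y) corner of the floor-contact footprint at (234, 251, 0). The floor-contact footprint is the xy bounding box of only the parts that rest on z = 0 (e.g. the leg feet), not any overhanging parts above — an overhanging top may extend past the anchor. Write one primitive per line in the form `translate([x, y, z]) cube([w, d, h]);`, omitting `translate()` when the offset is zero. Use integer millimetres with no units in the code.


// leg_h = 469 − 59 = 410
translate([234, 251, 410]) cube([1173, 379, 59]);
translate([234, 251, 0]) cube([42, 42, 410]);
translate([234, 588, 0]) cube([42, 42, 410]);
translate([1365, 251, 0]) cube([42, 42, 410]);
translate([1365, 588, 0]) cube([42, 42, 410]);


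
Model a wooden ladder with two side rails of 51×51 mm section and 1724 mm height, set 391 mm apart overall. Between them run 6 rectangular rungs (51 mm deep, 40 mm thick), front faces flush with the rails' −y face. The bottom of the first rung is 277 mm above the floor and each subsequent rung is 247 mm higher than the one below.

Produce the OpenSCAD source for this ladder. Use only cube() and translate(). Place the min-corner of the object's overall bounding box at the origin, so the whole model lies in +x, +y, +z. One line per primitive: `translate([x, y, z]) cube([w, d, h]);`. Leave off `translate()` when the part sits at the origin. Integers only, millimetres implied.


cube([51, 51, 1724]);
translate([340, 0, 0]) cube([51, 51, 1724]);
translate([51, 0, 277]) cube([289, 51, 40]);
translate([51, 0, 524]) cube([289, 51, 40]);
translate([51, 0, 771]) cube([289, 51, 40]);
translate([51, 0, 1018]) cube([289, 51, 40]);
translate([51, 0, 1265]) cube([289, 51, 40]);
translate([51, 0, 1512]) cube([289, 51, 40]);


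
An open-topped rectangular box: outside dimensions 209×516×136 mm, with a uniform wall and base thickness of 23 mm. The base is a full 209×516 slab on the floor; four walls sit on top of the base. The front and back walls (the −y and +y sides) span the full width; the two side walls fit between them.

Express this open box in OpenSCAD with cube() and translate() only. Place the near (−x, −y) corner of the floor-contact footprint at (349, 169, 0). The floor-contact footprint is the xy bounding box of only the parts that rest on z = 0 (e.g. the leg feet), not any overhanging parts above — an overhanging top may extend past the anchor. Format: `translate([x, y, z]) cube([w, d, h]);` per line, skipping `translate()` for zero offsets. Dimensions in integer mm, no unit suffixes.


translate([349, 169, 0]) cube([209, 516, 23]);
translate([349, 169, 23]) cube([209, 23, 113]);
translate([349, 662, 23]) cube([209, 23, 113]);
translate([349, 192, 23]) cube([23, 470, 113]);
translate([535, 192, 23]) cube([23, 470, 113]);


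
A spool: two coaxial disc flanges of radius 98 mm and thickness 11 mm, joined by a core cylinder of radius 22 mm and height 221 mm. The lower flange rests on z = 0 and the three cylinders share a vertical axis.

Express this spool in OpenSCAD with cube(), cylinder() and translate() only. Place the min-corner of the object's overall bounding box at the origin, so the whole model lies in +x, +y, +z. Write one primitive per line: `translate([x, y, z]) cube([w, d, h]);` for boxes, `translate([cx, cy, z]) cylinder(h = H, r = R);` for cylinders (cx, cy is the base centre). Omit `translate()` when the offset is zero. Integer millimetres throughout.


translate([98, 98, 0]) cylinder(h = 11, r = 98);
translate([98, 98, 11]) cylinder(h = 221, r = 22);
translate([98, 98, 232]) cylinder(h = 11, r = 98);


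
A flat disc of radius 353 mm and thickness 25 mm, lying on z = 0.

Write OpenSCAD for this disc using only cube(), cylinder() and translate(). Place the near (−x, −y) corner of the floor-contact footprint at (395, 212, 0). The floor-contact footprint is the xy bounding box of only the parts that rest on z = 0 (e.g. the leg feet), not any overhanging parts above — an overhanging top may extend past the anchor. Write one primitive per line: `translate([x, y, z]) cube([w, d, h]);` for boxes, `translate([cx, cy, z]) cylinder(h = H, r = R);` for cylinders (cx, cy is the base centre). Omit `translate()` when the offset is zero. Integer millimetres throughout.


translate([748, 565, 0]) cylinder(h = 25, r = 353);


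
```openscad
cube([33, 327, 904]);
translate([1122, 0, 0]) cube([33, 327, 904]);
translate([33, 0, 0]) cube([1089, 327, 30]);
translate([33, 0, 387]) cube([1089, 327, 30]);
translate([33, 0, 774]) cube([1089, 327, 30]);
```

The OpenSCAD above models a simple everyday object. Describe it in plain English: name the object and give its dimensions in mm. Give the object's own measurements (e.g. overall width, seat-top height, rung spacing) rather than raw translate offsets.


An open bookshelf. Two side panels, each 33 mm thick, 327 mm deep and 904 mm tall, stand 1155 mm apart (outside-to-outside). Between them sit 3 shelves, each 30 mm thick and 327 mm deep, spanning the full gap between the sides. The bottom shelf rests on the floor (its underside at z = 0) and the clear gap between one shelf's top and the next shelf's underside is 357 mm.


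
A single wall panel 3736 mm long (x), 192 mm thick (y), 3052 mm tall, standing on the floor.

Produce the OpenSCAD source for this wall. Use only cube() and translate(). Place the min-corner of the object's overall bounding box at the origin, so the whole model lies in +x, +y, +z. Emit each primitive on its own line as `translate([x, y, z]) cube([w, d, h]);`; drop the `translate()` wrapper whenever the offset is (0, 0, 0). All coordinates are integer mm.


cube([3736, 192, 3052]);


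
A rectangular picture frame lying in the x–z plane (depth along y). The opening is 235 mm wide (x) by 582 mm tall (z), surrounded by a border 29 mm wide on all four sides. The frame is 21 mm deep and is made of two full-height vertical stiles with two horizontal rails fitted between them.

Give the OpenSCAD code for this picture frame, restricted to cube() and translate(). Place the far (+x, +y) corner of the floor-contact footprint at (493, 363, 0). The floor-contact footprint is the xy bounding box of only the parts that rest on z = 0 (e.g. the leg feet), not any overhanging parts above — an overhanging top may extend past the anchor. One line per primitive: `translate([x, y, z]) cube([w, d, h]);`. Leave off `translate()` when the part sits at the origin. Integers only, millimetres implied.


translate([200, 342, 0]) cube([29, 21, 640]);
translate([464, 342, 0]) cube([29, 21, 640]);
translate([229, 342, 0]) cube([235, 21, 29]);
translate([229, 342, 611]) cube([235, 21, 29]);


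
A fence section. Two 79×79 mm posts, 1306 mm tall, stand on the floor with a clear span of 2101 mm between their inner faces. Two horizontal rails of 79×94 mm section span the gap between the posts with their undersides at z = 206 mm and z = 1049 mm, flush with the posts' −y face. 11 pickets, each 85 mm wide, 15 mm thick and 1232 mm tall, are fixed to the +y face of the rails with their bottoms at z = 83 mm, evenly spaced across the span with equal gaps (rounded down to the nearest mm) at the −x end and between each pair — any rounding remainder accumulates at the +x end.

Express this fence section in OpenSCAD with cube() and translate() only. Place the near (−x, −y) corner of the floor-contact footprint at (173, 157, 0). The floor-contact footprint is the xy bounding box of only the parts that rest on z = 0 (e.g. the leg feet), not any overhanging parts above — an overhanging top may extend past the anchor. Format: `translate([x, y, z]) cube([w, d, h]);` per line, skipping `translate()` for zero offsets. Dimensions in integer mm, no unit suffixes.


translate([173, 157, 0]) cube([79, 79, 1306]);
translate([2353, 157, 0]) cube([79, 79, 1306]);
translate([252, 157, 206]) cube([2101, 79, 94]);
translate([252, 157, 1049]) cube([2101, 79, 94]);
translate([349, 236, 83]) cube([85, 15, 1232]);
translate([531, 236, 83]) cube([85, 15, 1232]);
translate([713, 236, 83]) cube([85, 15, 1232]);
translate([895, 236, 83]) cube([85, 15, 1232]);
translate([1077, 236, 83]) cube([85, 15, 1232]);
translate([1259, 236, 83]) cube([85, 15, 1232]);
translate([1441, 236, 83]) cube([85, 15, 1232]);
translate([1623, 236, 83]) cube([85, 15, 1232]);
translate([1805, 236, 83]) cube([85, 15, 1232]);
translate([1987, 236, 83]) cube([85, 15, 1232]);
translate([2169, 236, 83]) cube([85, 15, 1232]);


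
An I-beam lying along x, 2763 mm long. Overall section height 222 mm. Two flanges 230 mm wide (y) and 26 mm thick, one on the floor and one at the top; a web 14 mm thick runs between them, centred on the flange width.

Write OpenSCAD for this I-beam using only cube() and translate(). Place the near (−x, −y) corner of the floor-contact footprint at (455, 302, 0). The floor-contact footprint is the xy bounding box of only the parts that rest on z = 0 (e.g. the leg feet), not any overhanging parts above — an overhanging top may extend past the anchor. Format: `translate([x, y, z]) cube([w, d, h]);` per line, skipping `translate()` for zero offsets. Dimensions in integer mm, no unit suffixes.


translate([455, 302, 0]) cube([2763, 230, 26]);
translate([455, 410, 26]) cube([2763, 14, 170]);
translate([455, 302, 196]) cube([2763, 230, 26]);


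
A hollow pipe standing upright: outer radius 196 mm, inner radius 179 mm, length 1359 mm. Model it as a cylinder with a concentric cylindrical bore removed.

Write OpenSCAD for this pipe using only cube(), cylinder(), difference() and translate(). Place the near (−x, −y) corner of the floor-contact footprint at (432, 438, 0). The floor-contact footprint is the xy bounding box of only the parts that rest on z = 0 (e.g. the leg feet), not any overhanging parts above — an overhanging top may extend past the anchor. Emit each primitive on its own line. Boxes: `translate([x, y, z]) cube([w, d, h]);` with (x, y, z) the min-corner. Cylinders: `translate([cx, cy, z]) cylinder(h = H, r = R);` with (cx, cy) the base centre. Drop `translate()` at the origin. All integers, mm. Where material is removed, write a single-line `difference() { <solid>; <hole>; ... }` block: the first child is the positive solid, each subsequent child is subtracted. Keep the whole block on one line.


difference() { translate([628, 634, 0]) cylinder(h = 1359, r = 196); translate([628, 634, 0]) cylinder(h = 1359, r = 179); }


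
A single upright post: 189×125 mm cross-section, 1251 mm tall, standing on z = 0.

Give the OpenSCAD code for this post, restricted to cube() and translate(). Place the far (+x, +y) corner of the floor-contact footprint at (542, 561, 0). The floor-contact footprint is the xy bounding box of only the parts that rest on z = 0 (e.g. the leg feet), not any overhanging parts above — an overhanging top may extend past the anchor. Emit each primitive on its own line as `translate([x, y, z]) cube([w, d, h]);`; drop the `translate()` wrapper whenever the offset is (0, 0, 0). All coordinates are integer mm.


translate([353, 436, 0]) cube([189, 125, 1251]);


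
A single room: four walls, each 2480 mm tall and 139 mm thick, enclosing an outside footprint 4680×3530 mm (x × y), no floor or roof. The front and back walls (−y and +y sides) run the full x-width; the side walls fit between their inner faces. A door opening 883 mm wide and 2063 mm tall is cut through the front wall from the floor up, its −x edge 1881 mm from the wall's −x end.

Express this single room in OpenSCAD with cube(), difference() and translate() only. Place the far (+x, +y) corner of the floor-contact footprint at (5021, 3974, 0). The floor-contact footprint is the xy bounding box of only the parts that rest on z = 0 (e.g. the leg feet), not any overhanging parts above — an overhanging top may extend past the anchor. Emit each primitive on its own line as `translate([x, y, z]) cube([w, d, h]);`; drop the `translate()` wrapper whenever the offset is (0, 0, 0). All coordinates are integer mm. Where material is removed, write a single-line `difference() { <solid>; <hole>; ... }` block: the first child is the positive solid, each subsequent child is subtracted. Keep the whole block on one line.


difference() { translate([341, 444, 0]) cube([4680, 139, 2480]); translate([2222, 444, 0]) cube([883, 139, 2063]); }
translate([341, 3835, 0]) cube([4680, 139, 2480]);
translate([341, 583, 0]) cube([139, 3252, 2480]);
translate([4882, 583, 0]) cube([139, 3252, 2480]);


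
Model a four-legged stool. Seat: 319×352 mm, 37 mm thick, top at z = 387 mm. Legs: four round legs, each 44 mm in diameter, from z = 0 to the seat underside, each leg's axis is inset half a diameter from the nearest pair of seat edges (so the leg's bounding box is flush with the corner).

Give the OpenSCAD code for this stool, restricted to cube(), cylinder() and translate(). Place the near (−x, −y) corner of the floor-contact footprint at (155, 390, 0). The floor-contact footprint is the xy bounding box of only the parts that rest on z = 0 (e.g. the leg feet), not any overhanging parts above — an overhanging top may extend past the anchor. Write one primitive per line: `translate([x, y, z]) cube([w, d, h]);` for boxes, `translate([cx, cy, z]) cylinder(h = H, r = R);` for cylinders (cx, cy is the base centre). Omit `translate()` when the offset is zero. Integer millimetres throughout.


translate([155, 390, 350]) cube([319, 352, 37]);
translate([177, 412, 0]) cylinder(h = 350, r = 22);
translate([452, 412, 0]) cylinder(h = 350, r = 22);
translate([177, 720, 0]) cylinder(h = 350, r = 22);
translate([452, 720, 0]) cylinder(h = 350, r = 22);


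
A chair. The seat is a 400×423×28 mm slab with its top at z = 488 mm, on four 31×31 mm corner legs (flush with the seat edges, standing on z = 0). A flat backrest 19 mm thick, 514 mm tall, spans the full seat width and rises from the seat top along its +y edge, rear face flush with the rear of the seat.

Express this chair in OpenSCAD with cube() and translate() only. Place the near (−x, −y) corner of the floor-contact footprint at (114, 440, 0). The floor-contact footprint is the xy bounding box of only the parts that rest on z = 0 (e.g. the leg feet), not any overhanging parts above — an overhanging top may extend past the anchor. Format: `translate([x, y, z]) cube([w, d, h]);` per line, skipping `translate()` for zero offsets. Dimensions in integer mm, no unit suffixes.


translate([114, 440, 460]) cube([400, 423, 28]);
translate([114, 440, 0]) cube([31, 31, 460]);
translate([483, 440, 0]) cube([31, 31, 460]);
translate([114, 832, 0]) cube([31, 31, 460]);
translate([483, 832, 0]) cube([31, 31, 460]);
translate([114, 844, 488]) cube([400, 19, 514]);


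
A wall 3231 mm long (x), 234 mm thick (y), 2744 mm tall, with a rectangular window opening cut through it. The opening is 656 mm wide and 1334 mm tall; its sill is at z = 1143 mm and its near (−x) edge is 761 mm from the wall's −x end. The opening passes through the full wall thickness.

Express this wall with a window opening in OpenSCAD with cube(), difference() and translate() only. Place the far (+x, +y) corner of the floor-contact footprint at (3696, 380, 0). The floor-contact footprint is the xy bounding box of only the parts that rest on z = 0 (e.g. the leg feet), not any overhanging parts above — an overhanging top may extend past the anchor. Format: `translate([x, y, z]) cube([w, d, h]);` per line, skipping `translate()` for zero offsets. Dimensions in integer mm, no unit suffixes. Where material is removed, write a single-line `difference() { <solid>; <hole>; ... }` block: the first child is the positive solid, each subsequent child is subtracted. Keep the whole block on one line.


difference() { translate([465, 146, 0]) cube([3231, 234, 2744]); translate([1226, 146, 1143]) cube([656, 234, 1334]); }


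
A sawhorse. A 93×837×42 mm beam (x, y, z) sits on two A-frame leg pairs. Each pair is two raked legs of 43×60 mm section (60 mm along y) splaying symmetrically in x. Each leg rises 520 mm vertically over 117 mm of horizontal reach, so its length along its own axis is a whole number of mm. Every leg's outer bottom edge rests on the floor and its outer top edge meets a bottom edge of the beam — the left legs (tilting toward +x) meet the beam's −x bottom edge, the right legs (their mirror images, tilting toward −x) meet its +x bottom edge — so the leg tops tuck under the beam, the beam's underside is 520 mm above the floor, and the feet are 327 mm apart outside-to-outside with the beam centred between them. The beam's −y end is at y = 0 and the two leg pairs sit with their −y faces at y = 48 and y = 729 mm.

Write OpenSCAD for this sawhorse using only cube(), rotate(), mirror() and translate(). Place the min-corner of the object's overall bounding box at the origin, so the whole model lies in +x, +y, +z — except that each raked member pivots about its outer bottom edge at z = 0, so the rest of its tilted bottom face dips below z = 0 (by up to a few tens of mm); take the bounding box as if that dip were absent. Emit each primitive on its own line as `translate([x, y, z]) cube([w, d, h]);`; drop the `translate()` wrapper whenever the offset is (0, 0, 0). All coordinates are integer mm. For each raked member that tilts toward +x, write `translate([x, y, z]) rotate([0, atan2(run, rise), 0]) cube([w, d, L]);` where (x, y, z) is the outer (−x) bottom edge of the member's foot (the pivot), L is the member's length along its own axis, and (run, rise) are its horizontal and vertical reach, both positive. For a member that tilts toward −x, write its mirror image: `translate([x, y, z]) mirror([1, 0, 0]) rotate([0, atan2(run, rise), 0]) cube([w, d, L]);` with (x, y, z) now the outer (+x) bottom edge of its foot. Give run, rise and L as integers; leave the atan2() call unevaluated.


translate([117, 0, 520]) cube([93, 837, 42]);
translate([0, 48, 0]) rotate([0, atan2(117, 520), 0]) cube([43, 60, 533]);
translate([327, 48, 0]) mirror([1, 0, 0]) rotate([0, atan2(117, 520), 0]) cube([43, 60, 533]);
translate([0, 729, 0]) rotate([0, atan2(117, 520), 0]) cube([43, 60, 533]);
translate([327, 729, 0]) mirror([1, 0, 0]) rotate([0, atan2(117, 520), 0]) cube([43, 60, 533]);


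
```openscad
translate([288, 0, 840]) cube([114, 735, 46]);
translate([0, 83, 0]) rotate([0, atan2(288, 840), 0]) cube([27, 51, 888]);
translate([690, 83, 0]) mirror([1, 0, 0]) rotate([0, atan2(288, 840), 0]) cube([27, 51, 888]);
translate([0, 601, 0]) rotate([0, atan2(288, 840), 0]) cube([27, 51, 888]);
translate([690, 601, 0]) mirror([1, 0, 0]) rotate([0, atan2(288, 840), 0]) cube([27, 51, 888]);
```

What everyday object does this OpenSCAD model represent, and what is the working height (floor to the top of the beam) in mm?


A sawhorse. The overall height is 886 mm.

A beam across two mirrored pairs of raked legs — a sawhorse. The beam's underside is at z = 840 (matching the legs' vertical rise in atan2(288, 840)) and the beam is 46 mm tall, so its top is at 840 + 46 = 886 mm. The raked legs top out at the beam's underside, so that is the highest point.


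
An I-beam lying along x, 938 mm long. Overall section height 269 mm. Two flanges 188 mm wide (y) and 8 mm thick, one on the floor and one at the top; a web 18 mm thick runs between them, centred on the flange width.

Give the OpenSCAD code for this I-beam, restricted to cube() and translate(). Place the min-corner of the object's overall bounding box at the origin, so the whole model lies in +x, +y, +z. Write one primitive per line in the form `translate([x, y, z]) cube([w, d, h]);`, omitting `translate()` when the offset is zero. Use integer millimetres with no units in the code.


cube([938, 188, 8]);
translate([0, 85, 8]) cube([938, 18, 253]);
translate([0, 0, 261]) cube([938, 188, 8]);


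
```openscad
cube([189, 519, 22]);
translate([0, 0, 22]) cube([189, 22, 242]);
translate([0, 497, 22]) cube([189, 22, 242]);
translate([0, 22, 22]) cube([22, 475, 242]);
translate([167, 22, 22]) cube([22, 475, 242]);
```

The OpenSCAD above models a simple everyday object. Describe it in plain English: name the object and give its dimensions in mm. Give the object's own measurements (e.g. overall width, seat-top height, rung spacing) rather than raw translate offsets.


An open-topped rectangular box: outside dimensions 189×519×264 mm, with a uniform wall and base thickness of 22 mm. The base is a full 189×519 slab on the floor; four walls sit on top of the base. The front and back walls (the −y and +y sides) span the full width; the two side walls fit between them.


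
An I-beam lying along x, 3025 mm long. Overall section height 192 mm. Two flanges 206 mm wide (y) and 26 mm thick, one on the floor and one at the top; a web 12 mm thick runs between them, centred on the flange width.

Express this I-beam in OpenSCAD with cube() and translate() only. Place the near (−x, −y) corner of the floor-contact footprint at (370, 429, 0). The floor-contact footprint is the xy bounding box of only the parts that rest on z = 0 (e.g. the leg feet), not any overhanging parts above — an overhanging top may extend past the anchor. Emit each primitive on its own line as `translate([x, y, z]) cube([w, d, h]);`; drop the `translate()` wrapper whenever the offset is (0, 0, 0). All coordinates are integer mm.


translate([370, 429, 0]) cube([3025, 206, 26]);
translate([370, 526, 26]) cube([3025, 12, 140]);
translate([370, 429, 166]) cube([3025, 206, 26]);


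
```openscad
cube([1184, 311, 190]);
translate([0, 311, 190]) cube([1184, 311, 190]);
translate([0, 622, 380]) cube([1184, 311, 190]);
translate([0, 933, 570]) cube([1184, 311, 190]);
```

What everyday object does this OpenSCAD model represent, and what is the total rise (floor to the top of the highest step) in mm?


A staircase. The total rise is 760 mm.

4 identical blocks, each offset up and back from the previous — a staircase. Each step is 190 mm tall and there are 4 of them, so the total rise is 4 × 190 = 760 mm.


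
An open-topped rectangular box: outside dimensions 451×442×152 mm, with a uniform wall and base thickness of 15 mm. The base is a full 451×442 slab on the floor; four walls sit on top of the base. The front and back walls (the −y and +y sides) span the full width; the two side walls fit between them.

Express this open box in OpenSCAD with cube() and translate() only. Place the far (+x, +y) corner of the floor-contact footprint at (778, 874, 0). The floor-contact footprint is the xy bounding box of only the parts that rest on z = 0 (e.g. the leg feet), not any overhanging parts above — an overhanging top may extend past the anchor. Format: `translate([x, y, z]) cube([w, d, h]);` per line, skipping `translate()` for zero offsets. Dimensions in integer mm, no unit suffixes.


translate([327, 432, 0]) cube([451, 442, 15]);
translate([327, 432, 15]) cube([451, 15, 137]);
translate([327, 859, 15]) cube([451, 15, 137]);
translate([327, 447, 15]) cube([15, 412, 137]);
translate([763, 447, 15]) cube([15, 412, 137]);


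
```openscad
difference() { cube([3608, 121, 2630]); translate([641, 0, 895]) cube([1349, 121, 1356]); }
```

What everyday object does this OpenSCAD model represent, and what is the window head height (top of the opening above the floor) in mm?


A wall with a window opening. The window head height is 2251 mm.

A wall with a rectangular opening subtracted — a window. Sill at z = 895, opening 1356 mm tall, so the head is at 895 + 1356 = 2251 mm.


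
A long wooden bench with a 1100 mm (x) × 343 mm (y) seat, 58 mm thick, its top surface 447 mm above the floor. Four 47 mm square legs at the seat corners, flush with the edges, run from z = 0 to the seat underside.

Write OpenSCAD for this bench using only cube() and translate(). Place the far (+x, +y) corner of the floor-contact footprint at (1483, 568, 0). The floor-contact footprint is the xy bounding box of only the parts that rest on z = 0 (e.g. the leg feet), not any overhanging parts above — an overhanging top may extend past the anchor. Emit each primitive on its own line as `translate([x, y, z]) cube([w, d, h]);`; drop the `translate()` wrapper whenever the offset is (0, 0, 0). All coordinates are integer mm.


translate([383, 225, 389]) cube([1100, 343, 58]);
translate([383, 225, 0]) cube([47, 47, 389]);
translate([383, 521, 0]) cube([47, 47, 389]);
translate([1436, 225, 0]) cube([47, 47, 389]);
translate([1436, 521, 0]) cube([47, 47, 389]);


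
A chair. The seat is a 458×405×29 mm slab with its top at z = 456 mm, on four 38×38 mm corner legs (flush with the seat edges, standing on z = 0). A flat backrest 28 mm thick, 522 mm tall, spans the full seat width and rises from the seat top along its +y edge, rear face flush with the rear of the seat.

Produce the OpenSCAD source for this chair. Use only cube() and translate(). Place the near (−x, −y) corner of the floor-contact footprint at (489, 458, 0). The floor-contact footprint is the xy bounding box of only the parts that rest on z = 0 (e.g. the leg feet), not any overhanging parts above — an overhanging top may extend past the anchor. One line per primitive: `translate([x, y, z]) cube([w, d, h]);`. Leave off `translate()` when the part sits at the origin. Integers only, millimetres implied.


// leg_h = 456 - 29 = 427
translate([489, 458, 427]) cube([458, 405, 29]);
translate([489, 458, 0]) cube([38, 38, 427]);
translate([909, 458, 0]) cube([38, 38, 427]);
translate([489, 825, 0]) cube([38, 38, 427]);
translate([909, 825, 0]) cube([38, 38, 427]);
translate([489, 835, 456]) cube([458, 28, 522]);


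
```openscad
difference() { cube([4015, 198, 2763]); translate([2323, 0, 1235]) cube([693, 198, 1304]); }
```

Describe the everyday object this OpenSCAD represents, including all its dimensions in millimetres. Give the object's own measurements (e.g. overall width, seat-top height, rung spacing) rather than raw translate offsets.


A wall 4015 mm long (x), 198 mm thick (y), 2763 mm tall, with a rectangular window opening cut through it. The opening is 693 mm wide and 1304 mm tall; its sill is at z = 1235 mm and its near (−x) edge is 2323 mm from the wall's −x end. The opening passes through the full wall thickness.


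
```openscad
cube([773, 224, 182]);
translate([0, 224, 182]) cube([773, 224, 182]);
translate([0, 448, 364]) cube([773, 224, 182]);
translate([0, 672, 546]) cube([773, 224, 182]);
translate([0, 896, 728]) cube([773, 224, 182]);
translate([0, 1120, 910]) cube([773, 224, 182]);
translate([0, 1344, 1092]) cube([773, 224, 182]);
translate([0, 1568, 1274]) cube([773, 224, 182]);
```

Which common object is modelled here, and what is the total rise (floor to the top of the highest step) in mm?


A staircase. The total rise is 1456 mm.

8 identical blocks, each offset up and back from the previous — a staircase. Each step is 182 mm tall and there are 8 of them, so the total rise is 8 × 182 = 1456 mm.


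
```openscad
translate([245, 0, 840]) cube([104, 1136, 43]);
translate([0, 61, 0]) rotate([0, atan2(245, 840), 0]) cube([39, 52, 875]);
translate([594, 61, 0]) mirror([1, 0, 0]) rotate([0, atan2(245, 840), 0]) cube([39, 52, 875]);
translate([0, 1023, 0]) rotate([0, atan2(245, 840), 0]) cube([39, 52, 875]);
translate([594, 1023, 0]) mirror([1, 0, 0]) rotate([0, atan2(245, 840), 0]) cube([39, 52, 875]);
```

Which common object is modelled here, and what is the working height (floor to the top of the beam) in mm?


A sawhorse. The overall height is 883 mm.

A beam across two mirrored pairs of raked legs — a sawhorse. The beam's underside is at z = 840 (matching the legs' vertical rise in atan2(245, 840)) and the beam is 43 mm tall, so its top is at 840 + 43 = 883 mm. The raked legs top out at the beam's underside, so that is the highest point.


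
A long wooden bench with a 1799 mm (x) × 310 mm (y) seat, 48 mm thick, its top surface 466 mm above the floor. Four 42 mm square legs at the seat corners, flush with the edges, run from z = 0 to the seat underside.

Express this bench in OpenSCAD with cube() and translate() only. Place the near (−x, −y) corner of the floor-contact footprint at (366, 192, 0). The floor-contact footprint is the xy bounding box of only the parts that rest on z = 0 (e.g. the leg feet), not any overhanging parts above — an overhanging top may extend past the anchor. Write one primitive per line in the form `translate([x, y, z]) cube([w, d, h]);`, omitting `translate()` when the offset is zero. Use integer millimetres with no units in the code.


// leg_h = 466 − 48 = 418
translate([366, 192, 418]) cube([1799, 310, 48]);
translate([366, 192, 0]) cube([42, 42, 418]);
translate([366, 460, 0]) cube([42, 42, 418]);
translate([2123, 192, 0]) cube([42, 42, 418]);
translate([2123, 460, 0]) cube([42, 42, 418]);


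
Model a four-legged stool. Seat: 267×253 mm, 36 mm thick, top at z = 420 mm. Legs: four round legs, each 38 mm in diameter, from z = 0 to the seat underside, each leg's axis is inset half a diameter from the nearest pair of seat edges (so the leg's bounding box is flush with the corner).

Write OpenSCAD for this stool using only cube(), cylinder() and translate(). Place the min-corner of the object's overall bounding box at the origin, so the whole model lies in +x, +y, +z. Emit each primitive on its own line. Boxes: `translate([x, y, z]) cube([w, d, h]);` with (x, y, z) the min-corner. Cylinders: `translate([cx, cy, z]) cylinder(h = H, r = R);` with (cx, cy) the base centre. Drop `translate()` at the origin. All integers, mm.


translate([0, 0, 384]) cube([267, 253, 36]);
translate([19, 19, 0]) cylinder(h = 384, r = 19);
translate([248, 19, 0]) cylinder(h = 384, r = 19);
translate([19, 234, 0]) cylinder(h = 384, r = 19);
translate([248, 234, 0]) cylinder(h = 384, r = 19);


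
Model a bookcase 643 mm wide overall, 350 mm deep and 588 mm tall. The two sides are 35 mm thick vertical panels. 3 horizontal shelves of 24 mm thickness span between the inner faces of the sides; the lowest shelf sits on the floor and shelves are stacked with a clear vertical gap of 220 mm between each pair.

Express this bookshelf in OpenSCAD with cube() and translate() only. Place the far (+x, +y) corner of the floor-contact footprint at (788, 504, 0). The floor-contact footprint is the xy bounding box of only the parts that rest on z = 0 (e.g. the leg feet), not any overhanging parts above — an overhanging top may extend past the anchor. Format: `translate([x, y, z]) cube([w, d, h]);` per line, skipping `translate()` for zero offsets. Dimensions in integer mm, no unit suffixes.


translate([145, 154, 0]) cube([35, 350, 588]);
translate([753, 154, 0]) cube([35, 350, 588]);
translate([180, 154, 0]) cube([573, 350, 24]);
translate([180, 154, 244]) cube([573, 350, 24]);
translate([180, 154, 488]) cube([573, 350, 24]);


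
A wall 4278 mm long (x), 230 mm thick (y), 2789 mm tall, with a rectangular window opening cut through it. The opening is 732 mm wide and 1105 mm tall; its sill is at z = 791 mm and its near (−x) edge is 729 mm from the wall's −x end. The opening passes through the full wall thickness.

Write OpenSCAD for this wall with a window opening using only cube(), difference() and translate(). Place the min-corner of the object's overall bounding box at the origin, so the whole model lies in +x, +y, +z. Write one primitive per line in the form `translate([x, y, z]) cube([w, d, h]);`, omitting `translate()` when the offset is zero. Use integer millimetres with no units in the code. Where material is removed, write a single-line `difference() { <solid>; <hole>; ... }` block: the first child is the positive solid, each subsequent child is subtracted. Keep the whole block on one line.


difference() { cube([4278, 230, 2789]); translate([729, 0, 791]) cube([732, 230, 1105]); }
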